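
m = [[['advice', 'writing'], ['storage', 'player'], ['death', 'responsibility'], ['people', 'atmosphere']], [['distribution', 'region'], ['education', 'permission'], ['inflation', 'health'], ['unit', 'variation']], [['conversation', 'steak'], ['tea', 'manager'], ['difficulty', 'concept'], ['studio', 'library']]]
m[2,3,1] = 'library'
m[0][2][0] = 'death'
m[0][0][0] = 'advice'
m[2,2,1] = 'concept'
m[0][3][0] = 'people'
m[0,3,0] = 'people'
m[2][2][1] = 'concept'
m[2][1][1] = 'manager'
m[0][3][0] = 'people'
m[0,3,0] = 'people'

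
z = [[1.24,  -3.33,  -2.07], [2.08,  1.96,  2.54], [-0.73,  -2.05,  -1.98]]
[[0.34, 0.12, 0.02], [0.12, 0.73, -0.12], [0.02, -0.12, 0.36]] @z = [[0.66, -0.94, -0.44], [1.75, 1.28, 1.84], [-0.49, -1.04, -1.06]]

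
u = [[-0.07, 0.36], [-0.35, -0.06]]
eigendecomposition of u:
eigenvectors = [[0.71+0.00j, (0.71-0j)],[0.01+0.70j, (0.01-0.7j)]]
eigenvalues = [(-0.06+0.35j), (-0.06-0.35j)]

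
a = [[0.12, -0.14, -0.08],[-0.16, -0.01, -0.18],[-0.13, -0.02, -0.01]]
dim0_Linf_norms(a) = [0.16, 0.14, 0.18]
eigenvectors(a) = [[-0.46, -0.84, -0.48],[-0.79, 0.22, -0.51],[-0.41, 0.49, 0.72]]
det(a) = -0.00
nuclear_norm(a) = 0.54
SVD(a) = [[-0.27, -0.93, 0.26], [0.86, -0.35, -0.36], [0.43, 0.13, 0.89]] @ diag([0.26560299697320844, 0.20196793990245324, 0.06755737746840748]) @ [[-0.85, 0.08, -0.52],  [-0.35, 0.65, 0.68],  [-0.39, -0.76, 0.52]]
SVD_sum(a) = [[0.06, -0.01, 0.04], [-0.19, 0.02, -0.12], [-0.10, 0.01, -0.06]] + [[0.07, -0.12, -0.13], [0.03, -0.05, -0.05], [-0.01, 0.02, 0.02]] + [[-0.01, -0.01, 0.01],[0.01, 0.02, -0.01],[-0.02, -0.05, 0.03]]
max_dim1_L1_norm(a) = 0.35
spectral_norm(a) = 0.27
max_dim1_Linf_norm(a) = 0.18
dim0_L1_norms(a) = [0.41, 0.17, 0.27]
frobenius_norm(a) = 0.34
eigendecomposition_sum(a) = [[-0.05,  -0.05,  -0.07], [-0.09,  -0.08,  -0.12], [-0.05,  -0.04,  -0.06]] + [[0.19,-0.13,0.04], [-0.05,0.03,-0.01], [-0.11,0.08,-0.02]] + [[-0.02, 0.04, -0.05], [-0.02, 0.04, -0.05], [0.03, -0.05, 0.07]]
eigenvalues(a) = [-0.19, 0.2, 0.09]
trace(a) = 0.10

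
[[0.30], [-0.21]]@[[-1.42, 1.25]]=[[-0.43, 0.38], [0.3, -0.26]]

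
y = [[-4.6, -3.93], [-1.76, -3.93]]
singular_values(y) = [7.27, 1.54]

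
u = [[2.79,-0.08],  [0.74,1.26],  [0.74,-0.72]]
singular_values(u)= [2.98, 1.45]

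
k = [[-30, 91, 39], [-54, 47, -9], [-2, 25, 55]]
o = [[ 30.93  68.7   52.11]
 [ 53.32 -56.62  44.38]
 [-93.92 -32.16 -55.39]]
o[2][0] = -93.92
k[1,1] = 47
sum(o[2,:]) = -181.47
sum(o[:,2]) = 41.10000000000001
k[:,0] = [-30, -54, -2]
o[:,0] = [30.93, 53.32, -93.92]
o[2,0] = -93.92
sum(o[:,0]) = -9.670000000000002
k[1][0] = -54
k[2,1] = 25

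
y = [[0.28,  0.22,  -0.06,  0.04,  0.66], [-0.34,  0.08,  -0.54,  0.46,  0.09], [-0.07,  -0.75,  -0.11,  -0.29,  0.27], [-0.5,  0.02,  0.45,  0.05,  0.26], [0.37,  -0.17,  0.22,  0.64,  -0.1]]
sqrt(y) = [[0.63,0.35,0.15,-0.07,0.40], [-0.45,0.59,-0.32,-0.01,0.47], [-0.36,-0.26,0.52,-0.57,0.57], [-0.2,0.18,0.49,0.57,-0.02], [0.21,-0.41,-0.23,0.54,0.39]]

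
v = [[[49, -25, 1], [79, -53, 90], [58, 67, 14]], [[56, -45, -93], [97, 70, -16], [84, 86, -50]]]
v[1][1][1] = 70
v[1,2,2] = -50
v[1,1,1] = 70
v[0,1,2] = 90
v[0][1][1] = -53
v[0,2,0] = 58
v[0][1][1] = -53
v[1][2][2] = -50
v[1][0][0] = 56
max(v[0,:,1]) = 67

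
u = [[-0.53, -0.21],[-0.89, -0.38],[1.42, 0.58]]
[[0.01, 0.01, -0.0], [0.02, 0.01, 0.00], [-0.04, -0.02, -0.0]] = u@[[-0.01, -0.02, 0.06], [-0.04, 0.01, -0.15]]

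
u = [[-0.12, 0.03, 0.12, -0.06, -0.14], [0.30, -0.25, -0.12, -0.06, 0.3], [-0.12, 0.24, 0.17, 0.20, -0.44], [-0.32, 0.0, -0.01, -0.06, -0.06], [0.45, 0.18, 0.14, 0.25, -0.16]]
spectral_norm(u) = 0.79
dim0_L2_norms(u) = [0.65, 0.39, 0.28, 0.34, 0.58]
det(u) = 0.00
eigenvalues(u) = [(-0.02+0.28j), (-0.02-0.28j), (-0.26+0j), (-0.14+0j), (0.02+0j)]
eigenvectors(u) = [[(0.16-0.09j), (0.16+0.09j), (0.07+0j), -0.18+0.00j, (-0.27+0j)], [-0.39-0.29j, -0.39+0.29j, 0.61+0.00j, (0.74+0j), -0.19+0.00j], [0.66+0.00j, (0.66-0j), (-0.69+0j), 0.26+0.00j, (0.55+0j)], [0.17+0.26j, 0.17-0.26j, -0.03+0.00j, -0.32+0.00j, (0.63+0j)], [0.11-0.44j, (0.11+0.44j), (-0.37+0j), (0.49+0j), 0.44+0.00j]]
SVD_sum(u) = [[-0.05,0.08,0.05,0.05,-0.13],[0.15,-0.22,-0.15,-0.13,0.35],[-0.18,0.27,0.18,0.15,-0.41],[-0.04,0.06,0.04,0.03,-0.09],[-0.05,0.08,0.05,0.04,-0.12]] + [[-0.09, -0.02, -0.01, -0.04, 0.01],[0.15, 0.03, 0.02, 0.06, -0.01],[0.06, 0.01, 0.01, 0.03, -0.01],[-0.27, -0.05, -0.04, -0.11, 0.03],[0.5, 0.09, 0.08, 0.21, -0.05]] + [[0.02, -0.04, 0.08, -0.07, -0.03],  [0.01, -0.01, 0.02, -0.02, -0.01],  [-0.0, 0.0, -0.01, 0.00, 0.00],  [-0.00, 0.01, -0.01, 0.01, 0.00],  [0.0, -0.0, 0.00, -0.0, -0.0]] + [[0.00, 0.01, 0.00, -0.0, 0.00], [-0.0, -0.04, -0.01, 0.02, -0.02], [-0.00, -0.04, -0.01, 0.02, -0.02], [-0.00, -0.01, -0.00, 0.01, -0.01], [0.0, 0.01, 0.00, -0.01, 0.01]] + [[-0.00, -0.0, 0.00, 0.0, 0.00], [-0.00, -0.0, 0.00, 0.00, 0.0], [0.00, 0.0, -0.0, -0.0, -0.00], [-0.00, -0.0, 0.01, 0.01, 0.01], [-0.00, -0.00, 0.0, 0.0, 0.00]]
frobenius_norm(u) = 1.05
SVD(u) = [[-0.22, -0.14, 0.96, 0.1, -0.06], [0.6, 0.24, 0.24, -0.71, -0.13], [-0.72, 0.10, -0.07, -0.64, 0.23], [-0.16, -0.46, -0.14, -0.18, -0.85], [-0.21, 0.84, 0.03, 0.20, -0.46]] @ diag([0.7942897289170852, 0.6695818729849079, 0.120054842819586, 0.07969913452564964, 0.01410051695057074]) @ [[0.31, -0.46, -0.31, -0.27, 0.72], [0.9, 0.16, 0.14, 0.37, -0.09], [0.18, -0.36, 0.66, -0.58, -0.24], [0.03, 0.78, 0.22, -0.39, 0.44], [0.25, 0.17, -0.62, -0.55, -0.47]]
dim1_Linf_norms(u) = [0.14, 0.3, 0.44, 0.32, 0.45]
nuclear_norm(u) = 1.68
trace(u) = -0.42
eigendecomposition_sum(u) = [[-0.03+0.09j, 0.02+0.02j, (0.05+0.02j), -0.00+0.02j, -0.06+0.01j], [(0.23-0.02j), 0.02-0.06j, -0.00-0.13j, 0.05-0.01j, (0.08+0.14j)], [-0.24+0.21j, 0.02+0.08j, 0.10+0.14j, -0.05+0.05j, (-0.2-0.08j)], [-0.14-0.04j, -0.03+0.03j, -0.03+0.07j, (-0.03-0.01j), -0.02-0.10j], [(0.1+0.19j), 0.06+0.00j, 0.11-0.05j, (0.03+0.04j), (-0.09+0.12j)]] + [[-0.03-0.09j, 0.02-0.02j, 0.05-0.02j, -0.00-0.02j, (-0.06-0.01j)], [0.23+0.02j, (0.02+0.06j), (-0+0.13j), (0.05+0.01j), (0.08-0.14j)], [-0.24-0.21j, 0.02-0.08j, (0.1-0.14j), (-0.05-0.05j), -0.20+0.08j], [-0.14+0.04j, (-0.03-0.03j), (-0.03-0.07j), (-0.03+0.01j), (-0.02+0.1j)], [(0.1-0.19j), 0.06-0.00j, (0.11+0.05j), (0.03-0.04j), -0.09-0.12j]] + [[(-0.03-0j), -0.02-0.00j, (-0-0j), (-0.03+0j), 0.01+0.00j], [-0.28-0.00j, (-0.21-0j), -0.00-0.00j, (-0.22+0j), (0.07+0j)], [(0.32+0j), 0.23+0.00j, (0.01+0j), (0.25-0j), -0.07-0.00j], [0.02+0.00j, 0.01+0.00j, 0.00+0.00j, (0.01-0j), (-0-0j)], [(0.17+0j), (0.13+0j), 0.00+0.00j, 0.14-0.00j, -0.04-0.00j]] + [[(-0.03+0j), 0.02-0.00j, 0.03-0.00j, -0.02+0.00j, (-0.02+0j)], [0.12-0.00j, (-0.09+0j), (-0.11+0j), 0.07-0.00j, (0.07-0j)], [(0.04-0j), (-0.03+0j), -0.04+0.00j, 0.02-0.00j, 0.03-0.00j], [(-0.05+0j), 0.04-0.00j, 0.05-0.00j, -0.03+0.00j, -0.03+0.00j], [(0.08-0j), (-0.06+0j), -0.08+0.00j, 0.05-0.00j, 0.05-0.00j]] + [[0.00+0.00j, (-0-0j), 0.00-0.00j, (-0.01-0j), (-0+0j)], [0.00+0.00j, -0.00-0.00j, -0j, (-0.01-0j), -0.00+0.00j], [-0.00-0.00j, 0j, -0.00+0.00j, (0.02+0j), (0.01-0j)], [-0.00-0.00j, 0j, -0.00+0.00j, 0.02+0.00j, (0.01-0j)], [(-0-0j), 0.00+0.00j, (-0+0j), (0.01+0j), (0.01-0j)]]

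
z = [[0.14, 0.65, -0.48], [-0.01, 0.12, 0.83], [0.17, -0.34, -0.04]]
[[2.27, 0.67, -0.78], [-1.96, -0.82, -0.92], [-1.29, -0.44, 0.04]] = z @ [[-3.71, -1.69, -2.62], [2.27, 0.59, -1.33], [-2.73, -1.09, -0.95]]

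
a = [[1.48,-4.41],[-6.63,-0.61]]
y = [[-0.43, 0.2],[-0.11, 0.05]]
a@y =[[-0.15, 0.08],[2.92, -1.36]]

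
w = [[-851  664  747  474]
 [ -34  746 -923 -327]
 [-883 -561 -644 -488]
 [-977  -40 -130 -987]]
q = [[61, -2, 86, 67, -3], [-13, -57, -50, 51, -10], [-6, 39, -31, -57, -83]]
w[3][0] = -977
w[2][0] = -883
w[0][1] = 664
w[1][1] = 746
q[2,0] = -6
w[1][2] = -923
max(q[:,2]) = 86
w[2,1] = -561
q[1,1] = -57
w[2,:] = [-883, -561, -644, -488]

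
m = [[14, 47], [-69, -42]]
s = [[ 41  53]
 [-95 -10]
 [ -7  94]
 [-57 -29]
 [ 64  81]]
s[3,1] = -29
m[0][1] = 47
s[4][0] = 64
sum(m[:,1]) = 5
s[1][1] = -10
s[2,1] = 94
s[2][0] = -7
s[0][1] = 53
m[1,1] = -42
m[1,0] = -69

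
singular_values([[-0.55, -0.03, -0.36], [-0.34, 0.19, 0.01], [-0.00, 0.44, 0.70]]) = [0.92, 0.64, 0.04]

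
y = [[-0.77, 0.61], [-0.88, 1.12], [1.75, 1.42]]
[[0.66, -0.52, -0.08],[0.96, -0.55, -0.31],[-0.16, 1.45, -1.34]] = y@[[-0.48,  0.75,  -0.33], [0.48,  0.10,  -0.54]]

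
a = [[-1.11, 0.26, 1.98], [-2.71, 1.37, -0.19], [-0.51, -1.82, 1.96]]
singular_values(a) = [3.33, 3.15, 0.95]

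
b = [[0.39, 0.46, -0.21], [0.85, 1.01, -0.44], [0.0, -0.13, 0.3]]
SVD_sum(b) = [[0.38, 0.46, -0.22], [0.84, 1.01, -0.47], [-0.12, -0.14, 0.07]] + [[0.0, 0.0, 0.01], [0.01, 0.0, 0.03], [0.12, 0.01, 0.23]] + [[0.0, -0.0, -0.00], [-0.00, 0.0, 0.00], [0.00, -0.00, -0.0]]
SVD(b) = [[-0.41, -0.03, 0.91], [-0.90, -0.13, -0.41], [0.13, -0.99, 0.03]] @ diag([1.5430652259512734, 0.26425542594490903, 0.00433339573792767]) @ [[-0.60, -0.72, 0.34], [-0.45, -0.04, -0.89], [0.66, -0.69, -0.3]]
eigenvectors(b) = [[-0.41, 0.66, 0.14],  [-0.9, -0.69, 0.38],  [0.10, -0.30, 0.92]]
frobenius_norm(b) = 1.57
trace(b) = 1.70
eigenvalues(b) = [1.45, 0.0, 0.25]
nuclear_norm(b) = 1.81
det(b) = 0.00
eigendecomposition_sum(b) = [[0.37, 0.46, -0.25], [0.82, 1.01, -0.54], [-0.09, -0.11, 0.06]] + [[0.0, -0.00, 0.0], [-0.00, 0.0, -0.0], [-0.00, 0.0, -0.0]] + [[0.01,-0.00,0.04], [0.04,-0.01,0.1], [0.09,-0.02,0.24]]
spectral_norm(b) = 1.54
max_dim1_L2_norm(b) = 1.39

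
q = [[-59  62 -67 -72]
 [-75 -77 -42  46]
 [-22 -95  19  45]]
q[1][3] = 46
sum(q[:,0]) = -156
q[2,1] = -95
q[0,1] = 62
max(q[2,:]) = 45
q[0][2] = -67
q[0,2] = -67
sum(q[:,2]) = -90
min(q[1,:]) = -77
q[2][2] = 19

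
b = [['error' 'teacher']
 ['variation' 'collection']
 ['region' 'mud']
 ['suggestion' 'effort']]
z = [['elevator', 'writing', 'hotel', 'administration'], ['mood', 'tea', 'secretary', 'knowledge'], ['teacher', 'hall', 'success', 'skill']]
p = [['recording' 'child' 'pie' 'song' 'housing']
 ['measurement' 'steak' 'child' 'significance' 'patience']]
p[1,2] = 'child'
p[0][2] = 'pie'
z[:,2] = ['hotel', 'secretary', 'success']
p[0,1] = 'child'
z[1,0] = 'mood'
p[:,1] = ['child', 'steak']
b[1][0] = 'variation'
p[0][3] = 'song'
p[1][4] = 'patience'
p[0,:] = ['recording', 'child', 'pie', 'song', 'housing']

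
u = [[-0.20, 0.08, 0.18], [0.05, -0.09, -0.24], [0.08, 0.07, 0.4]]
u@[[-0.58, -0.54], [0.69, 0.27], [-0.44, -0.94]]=[[0.09, -0.04], [0.01, 0.17], [-0.17, -0.40]]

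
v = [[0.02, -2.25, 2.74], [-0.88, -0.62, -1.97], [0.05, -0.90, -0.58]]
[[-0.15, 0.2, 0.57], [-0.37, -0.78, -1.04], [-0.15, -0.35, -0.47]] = v @ [[0.19,0.14,0.06], [0.14,0.23,0.26], [0.06,0.26,0.42]]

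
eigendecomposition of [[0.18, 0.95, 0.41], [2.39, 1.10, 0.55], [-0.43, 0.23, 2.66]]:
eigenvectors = [[0.62,-0.42,0.37], [-0.77,-0.91,0.75], [0.12,0.06,0.54]]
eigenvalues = [-0.92, 2.17, 2.68]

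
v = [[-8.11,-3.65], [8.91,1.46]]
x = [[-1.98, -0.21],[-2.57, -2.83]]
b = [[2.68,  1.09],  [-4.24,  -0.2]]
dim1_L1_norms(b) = [3.77, 4.44]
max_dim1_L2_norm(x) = 3.82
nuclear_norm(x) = 5.36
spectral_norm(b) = 5.07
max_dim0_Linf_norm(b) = 4.24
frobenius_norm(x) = 4.31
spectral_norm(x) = 4.13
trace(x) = -4.81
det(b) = 4.09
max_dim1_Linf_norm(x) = 2.83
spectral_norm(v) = 12.57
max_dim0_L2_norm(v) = 12.05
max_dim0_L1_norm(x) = 4.55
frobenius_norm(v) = 12.67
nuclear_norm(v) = 14.21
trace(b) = 2.48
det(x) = 5.06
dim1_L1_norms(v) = [11.76, 10.37]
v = b @ x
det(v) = 20.68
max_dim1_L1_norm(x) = 5.4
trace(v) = -6.65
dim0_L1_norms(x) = [4.55, 3.04]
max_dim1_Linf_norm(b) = 4.24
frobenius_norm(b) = 5.14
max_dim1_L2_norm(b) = 4.24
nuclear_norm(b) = 5.88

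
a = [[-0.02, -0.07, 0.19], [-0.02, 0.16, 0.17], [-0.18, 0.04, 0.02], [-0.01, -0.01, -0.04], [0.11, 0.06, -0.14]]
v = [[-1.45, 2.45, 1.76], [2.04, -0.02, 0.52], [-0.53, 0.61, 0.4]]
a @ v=[[-0.21, 0.07, 0.00], [0.27, 0.05, 0.12], [0.33, -0.43, -0.29], [0.02, -0.05, -0.04], [0.04, 0.18, 0.17]]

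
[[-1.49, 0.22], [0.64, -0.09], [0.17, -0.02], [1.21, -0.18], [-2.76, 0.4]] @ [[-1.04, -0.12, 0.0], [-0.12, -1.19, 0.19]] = [[1.52,-0.08,0.04],[-0.65,0.03,-0.02],[-0.17,0.00,-0.00],[-1.24,0.07,-0.03],[2.82,-0.14,0.08]]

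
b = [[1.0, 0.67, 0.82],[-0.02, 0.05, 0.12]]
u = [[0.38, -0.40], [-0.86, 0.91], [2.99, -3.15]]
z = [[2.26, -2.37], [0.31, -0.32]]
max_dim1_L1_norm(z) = 4.63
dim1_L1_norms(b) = [2.49, 0.19]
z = b @ u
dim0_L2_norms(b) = [1.0, 0.67, 0.83]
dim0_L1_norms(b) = [1.02, 0.72, 0.94]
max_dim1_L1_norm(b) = 2.49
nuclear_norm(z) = 3.31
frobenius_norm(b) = 1.46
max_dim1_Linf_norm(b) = 1.0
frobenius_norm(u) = 4.55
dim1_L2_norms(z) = [3.27, 0.45]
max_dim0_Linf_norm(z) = 2.37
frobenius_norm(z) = 3.30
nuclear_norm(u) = 4.56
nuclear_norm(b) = 1.57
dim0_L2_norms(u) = [3.13, 3.3]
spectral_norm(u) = 4.55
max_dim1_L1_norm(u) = 6.14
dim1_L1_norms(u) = [0.78, 1.77, 6.14]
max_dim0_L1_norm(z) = 2.69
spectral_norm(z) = 3.30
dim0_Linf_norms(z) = [2.26, 2.37]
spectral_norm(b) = 1.46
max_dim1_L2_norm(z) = 3.27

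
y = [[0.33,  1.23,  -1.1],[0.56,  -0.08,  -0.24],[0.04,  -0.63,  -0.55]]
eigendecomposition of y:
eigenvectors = [[(0.89+0j), -0.30-0.53j, -0.30+0.53j], [0.44+0.00j, (-0.19+0.36j), (-0.19-0.36j)], [-0.14+0.00j, -0.68+0.00j, -0.68-0.00j]]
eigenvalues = [(1.12+0j), (-0.71+0.36j), (-0.71-0.36j)]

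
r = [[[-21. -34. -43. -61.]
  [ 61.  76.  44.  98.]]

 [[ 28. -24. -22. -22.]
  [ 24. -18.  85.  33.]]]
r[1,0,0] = 28.0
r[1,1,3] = 33.0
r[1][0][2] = -22.0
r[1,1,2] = 85.0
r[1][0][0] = 28.0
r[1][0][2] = -22.0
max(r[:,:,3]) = 98.0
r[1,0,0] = 28.0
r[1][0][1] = -24.0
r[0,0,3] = -61.0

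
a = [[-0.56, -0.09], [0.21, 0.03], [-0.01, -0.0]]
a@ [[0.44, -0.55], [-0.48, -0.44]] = [[-0.2, 0.35], [0.08, -0.13], [-0.00, 0.01]]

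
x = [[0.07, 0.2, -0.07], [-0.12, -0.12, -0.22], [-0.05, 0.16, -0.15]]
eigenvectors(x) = [[-0.92+0.00j, (-0.19-0.41j), (-0.19+0.41j)], [0.18+0.00j, 0.71+0.00j, (0.71-0j)], [(0.36+0j), 0.14-0.52j, 0.14+0.52j]]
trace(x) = -0.20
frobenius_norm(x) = 0.42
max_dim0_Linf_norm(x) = 0.22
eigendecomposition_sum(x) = [[(0.05+0j), (0.02-0j), (-0.04+0j)], [(-0.01-0j), -0.00+0.00j, (0.01-0j)], [-0.02-0.00j, -0.01+0.00j, (0.01-0j)]] + [[0.01+0.03j, (0.09-0j), (-0.02+0.09j)], [(-0.06-0.01j), (-0.06+0.13j), -0.11-0.08j], [(-0.02+0.04j), 0.08+0.07j, (-0.08+0.07j)]] + [[0.01-0.03j, (0.09+0j), -0.02-0.09j], [(-0.06+0.01j), -0.06-0.13j, -0.11+0.08j], [(-0.02-0.04j), (0.08-0.07j), -0.08-0.07j]]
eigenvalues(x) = [(0.06+0j), (-0.13+0.23j), (-0.13-0.23j)]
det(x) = 0.00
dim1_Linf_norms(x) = [0.2, 0.22, 0.16]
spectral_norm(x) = 0.30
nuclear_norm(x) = 0.64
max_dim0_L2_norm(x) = 0.28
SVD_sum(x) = [[-0.03, 0.09, -0.13], [-0.02, 0.07, -0.1], [-0.04, 0.13, -0.18]] + [[0.07, 0.12, 0.07], [-0.11, -0.19, -0.11], [0.01, 0.02, 0.01]] + [[0.03,-0.01,-0.01], [0.01,-0.00,-0.01], [-0.03,0.01,0.01]]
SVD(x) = [[0.53, -0.53, -0.67], [0.43, 0.84, -0.33], [0.73, -0.11, 0.67]] @ diag([0.3003449036191374, 0.2919229572186458, 0.04662537848352317]) @ [[-0.17, 0.57, -0.8], [-0.45, -0.77, -0.45], [-0.87, 0.29, 0.39]]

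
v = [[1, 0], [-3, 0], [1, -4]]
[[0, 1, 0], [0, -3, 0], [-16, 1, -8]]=v@[[0, 1, 0], [4, 0, 2]]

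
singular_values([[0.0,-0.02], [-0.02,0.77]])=[0.77, 0.0]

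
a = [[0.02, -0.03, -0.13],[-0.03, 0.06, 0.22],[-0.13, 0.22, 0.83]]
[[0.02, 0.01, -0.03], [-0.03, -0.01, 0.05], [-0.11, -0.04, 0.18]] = a@[[0.26, 0.07, -0.11], [0.07, 0.03, -0.04], [-0.11, -0.04, 0.21]]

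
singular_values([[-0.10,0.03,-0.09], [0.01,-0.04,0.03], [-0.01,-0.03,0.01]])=[0.14, 0.05, 0.0]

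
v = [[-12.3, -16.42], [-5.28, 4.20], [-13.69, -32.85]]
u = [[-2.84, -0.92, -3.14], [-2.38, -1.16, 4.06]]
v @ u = [[74.01, 30.36, -28.04],[5.0, -0.01, 33.63],[117.06, 50.7, -90.38]]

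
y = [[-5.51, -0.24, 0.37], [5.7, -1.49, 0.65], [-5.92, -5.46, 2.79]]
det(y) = -6.688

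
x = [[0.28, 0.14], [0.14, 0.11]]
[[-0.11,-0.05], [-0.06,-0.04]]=x@[[-0.29, -0.04], [-0.19, -0.31]]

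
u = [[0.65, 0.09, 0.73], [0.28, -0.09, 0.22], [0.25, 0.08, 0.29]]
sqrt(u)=[[(0.65+0.03j), (0.11+0.03j), 0.73-0.09j],[(0.23-0.14j), (0.04+0.37j), (0.25+0.04j)],[(0.26-0j), (0.04-0.08j), 0.30+0.07j]]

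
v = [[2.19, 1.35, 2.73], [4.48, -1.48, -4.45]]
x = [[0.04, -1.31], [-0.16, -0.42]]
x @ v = [[-5.78, 1.99, 5.94], [-2.23, 0.41, 1.43]]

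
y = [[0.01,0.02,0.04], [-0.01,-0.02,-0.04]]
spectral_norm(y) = 0.06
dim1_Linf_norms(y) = [0.04, 0.04]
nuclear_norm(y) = 0.06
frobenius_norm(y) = 0.06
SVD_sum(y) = [[0.01, 0.02, 0.04], [-0.01, -0.02, -0.04]] + [[0.0, -0.00, -0.00], [0.00, -0.0, -0.00]]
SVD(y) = [[-0.71,0.71],[0.71,0.71]] @ diag([0.06480740698407861, 3.875461583724404e-18]) @ [[-0.22, -0.44, -0.87], [0.98, -0.1, -0.20]]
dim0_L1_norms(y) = [0.02, 0.04, 0.08]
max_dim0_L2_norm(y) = 0.06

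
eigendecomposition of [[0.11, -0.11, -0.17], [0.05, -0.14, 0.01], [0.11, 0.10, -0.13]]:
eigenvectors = [[(-0.78+0j), (-0.78-0j), (0.23+0j)], [-0.16+0.16j, -0.16-0.16j, (-0.59+0j)], [(-0.37+0.44j), -0.37-0.44j, 0.77+0.00j]]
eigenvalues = [(0.01+0.12j), (0.01-0.12j), (-0.17+0j)]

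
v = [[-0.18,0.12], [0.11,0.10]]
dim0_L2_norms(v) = [0.21, 0.16]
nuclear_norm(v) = 0.36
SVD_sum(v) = [[-0.20, 0.08], [0.06, -0.02]] + [[0.02,0.04],  [0.05,0.12]]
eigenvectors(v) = [[-0.95,  -0.35], [0.32,  -0.94]]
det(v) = -0.03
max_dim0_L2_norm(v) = 0.21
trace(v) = -0.08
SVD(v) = [[-0.96,0.28], [0.28,0.96]] @ diag([0.22148799806142716, 0.14086542057844162]) @ [[0.92, -0.39], [0.39, 0.92]]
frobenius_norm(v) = 0.26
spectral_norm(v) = 0.22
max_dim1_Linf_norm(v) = 0.18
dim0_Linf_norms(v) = [0.18, 0.12]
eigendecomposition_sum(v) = [[-0.2, 0.07],[0.07, -0.03]] + [[0.02, 0.05], [0.04, 0.13]]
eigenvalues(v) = [-0.22, 0.14]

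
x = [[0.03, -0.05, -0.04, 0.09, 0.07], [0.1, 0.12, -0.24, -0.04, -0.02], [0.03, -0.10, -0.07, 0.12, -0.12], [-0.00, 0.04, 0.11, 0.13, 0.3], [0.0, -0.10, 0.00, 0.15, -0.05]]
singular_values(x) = [0.39, 0.3, 0.25, 0.04, 0.01]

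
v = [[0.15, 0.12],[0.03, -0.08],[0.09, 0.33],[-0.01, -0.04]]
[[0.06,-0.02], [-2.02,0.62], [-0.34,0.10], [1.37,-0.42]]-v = [[-0.09, -0.14], [-2.05, 0.70], [-0.43, -0.23], [1.38, -0.38]]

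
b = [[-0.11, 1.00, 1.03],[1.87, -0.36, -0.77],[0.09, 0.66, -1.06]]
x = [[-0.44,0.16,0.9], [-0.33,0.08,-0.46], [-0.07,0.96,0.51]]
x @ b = [[0.43,0.1,-1.53],  [0.14,-0.66,0.09],  [1.85,-0.08,-1.35]]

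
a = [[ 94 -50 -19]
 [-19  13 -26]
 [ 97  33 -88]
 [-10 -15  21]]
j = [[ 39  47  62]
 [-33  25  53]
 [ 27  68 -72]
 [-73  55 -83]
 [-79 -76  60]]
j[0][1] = 47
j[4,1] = -76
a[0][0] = 94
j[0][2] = 62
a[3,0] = -10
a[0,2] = -19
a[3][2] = 21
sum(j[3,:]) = -101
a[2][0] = 97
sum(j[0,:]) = 148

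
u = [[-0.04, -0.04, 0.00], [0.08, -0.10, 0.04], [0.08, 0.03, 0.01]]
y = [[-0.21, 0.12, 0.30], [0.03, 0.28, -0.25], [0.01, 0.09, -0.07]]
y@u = [[0.04, 0.01, 0.01], [0.0, -0.04, 0.01], [0.0, -0.01, 0.0]]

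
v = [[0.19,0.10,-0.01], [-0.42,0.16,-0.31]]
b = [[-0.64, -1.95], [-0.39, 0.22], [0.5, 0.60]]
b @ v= [[0.70, -0.38, 0.61], [-0.17, -0.00, -0.06], [-0.16, 0.15, -0.19]]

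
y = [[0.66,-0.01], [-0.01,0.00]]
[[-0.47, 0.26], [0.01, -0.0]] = y @ [[-0.7,0.41], [0.70,0.86]]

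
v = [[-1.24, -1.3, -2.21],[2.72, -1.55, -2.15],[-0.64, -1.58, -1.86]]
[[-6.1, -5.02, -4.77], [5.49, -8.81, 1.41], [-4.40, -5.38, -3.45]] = v @ [[2.98, -0.88, 1.55], [0.98, 1.64, 0.12], [0.51, 1.8, 1.22]]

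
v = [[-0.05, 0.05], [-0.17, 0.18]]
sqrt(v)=[[-0.12+0.08j, 0.13-0.02j], [-0.45+0.08j, (0.49-0.02j)]]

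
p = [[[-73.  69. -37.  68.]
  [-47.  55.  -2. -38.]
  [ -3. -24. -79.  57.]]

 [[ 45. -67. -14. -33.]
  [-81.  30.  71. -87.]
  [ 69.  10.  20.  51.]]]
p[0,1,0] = -47.0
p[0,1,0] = -47.0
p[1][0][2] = -14.0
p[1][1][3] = -87.0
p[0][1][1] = 55.0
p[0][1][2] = -2.0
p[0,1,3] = -38.0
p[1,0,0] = 45.0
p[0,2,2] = -79.0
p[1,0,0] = 45.0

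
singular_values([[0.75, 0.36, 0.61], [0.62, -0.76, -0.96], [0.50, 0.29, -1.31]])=[1.85, 0.98, 0.78]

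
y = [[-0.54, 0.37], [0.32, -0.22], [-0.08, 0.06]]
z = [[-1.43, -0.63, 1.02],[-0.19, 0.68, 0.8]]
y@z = [[0.70, 0.59, -0.25], [-0.42, -0.35, 0.15], [0.10, 0.09, -0.03]]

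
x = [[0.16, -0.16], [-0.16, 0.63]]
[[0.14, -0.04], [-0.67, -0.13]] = x @ [[-0.22, -0.59], [-1.12, -0.35]]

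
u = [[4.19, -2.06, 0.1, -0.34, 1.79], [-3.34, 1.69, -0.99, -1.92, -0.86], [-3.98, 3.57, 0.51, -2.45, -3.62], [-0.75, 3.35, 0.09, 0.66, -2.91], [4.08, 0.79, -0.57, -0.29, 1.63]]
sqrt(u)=[[1.82, -0.56, 0.01, -0.25, 0.43], [-0.63, 1.78, -0.36, -0.69, -0.58], [-0.22, 1.76, 0.98, -0.46, -1.39], [0.43, 1.23, 0.16, 1.35, -0.88], [1.48, 0.6, -0.19, 0.17, 1.11]]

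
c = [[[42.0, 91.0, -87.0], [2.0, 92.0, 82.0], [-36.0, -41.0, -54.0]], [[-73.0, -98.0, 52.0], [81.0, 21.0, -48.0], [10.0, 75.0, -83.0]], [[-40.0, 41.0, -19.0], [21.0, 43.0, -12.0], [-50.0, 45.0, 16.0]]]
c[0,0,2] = -87.0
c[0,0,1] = 91.0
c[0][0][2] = -87.0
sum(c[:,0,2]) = -54.0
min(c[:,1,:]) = -48.0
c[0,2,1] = -41.0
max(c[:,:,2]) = 82.0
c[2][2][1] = 45.0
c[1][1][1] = 21.0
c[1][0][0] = -73.0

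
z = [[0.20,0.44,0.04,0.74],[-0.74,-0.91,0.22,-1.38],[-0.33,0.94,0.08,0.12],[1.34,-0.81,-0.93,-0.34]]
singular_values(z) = [2.15, 1.9, 0.55, 0.0]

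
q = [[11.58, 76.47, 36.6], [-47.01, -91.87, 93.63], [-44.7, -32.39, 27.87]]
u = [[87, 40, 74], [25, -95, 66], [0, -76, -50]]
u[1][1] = -95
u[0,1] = 40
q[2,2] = 27.87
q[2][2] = 27.87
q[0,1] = 76.47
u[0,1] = 40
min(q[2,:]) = -44.7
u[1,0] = 25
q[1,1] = -91.87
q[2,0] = -44.7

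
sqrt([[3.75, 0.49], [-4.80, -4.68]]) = [[(1.93-0.08j), (0.12-0.13j)], [-1.14+1.28j, -0.07+2.17j]]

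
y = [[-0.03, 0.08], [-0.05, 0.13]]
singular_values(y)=[0.16, 0.0]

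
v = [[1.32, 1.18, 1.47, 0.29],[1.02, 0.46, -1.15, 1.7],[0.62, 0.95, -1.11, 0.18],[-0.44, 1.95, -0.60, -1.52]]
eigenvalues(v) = [2.27, -2.58, -1.19, 0.65]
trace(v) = -0.85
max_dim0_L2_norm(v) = 2.51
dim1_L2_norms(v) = [2.32, 2.34, 1.6, 2.58]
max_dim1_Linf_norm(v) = 1.95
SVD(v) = [[0.06,0.4,0.91,0.04], [-0.41,0.72,-0.27,-0.49], [0.14,0.52,-0.27,0.80], [0.9,0.22,-0.14,-0.35]] @ diag([2.7662997453109823, 2.7062252687358335, 2.2385200482312824, 0.27415051999710405]) @ [[-0.24, 0.64, -0.05, -0.73], [0.55, 0.64, -0.35, 0.41], [0.37, 0.19, 0.91, -0.01], [0.71, -0.38, -0.22, -0.55]]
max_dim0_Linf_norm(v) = 1.95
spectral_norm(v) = 2.77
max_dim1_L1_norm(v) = 4.51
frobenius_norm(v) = 4.48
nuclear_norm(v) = 7.99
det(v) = 4.59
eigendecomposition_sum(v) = [[1.48,  1.90,  -0.17,  0.96], [0.62,  0.80,  -0.07,  0.40], [0.45,  0.58,  -0.05,  0.29], [0.08,  0.1,  -0.01,  0.05]] + [[-0.0, 0.00, 0.00, -0.0], [0.36, -0.65, -0.45, 1.02], [-0.14, 0.26, 0.18, -0.40], [-0.74, 1.35, 0.93, -2.11]] + [[-0.25, -0.11, 1.03, -0.25], [0.08, 0.04, -0.34, 0.08], [0.31, 0.14, -1.26, 0.31], [0.28, 0.13, -1.13, 0.28]] + [[0.09, -0.61, 0.61, -0.41], [-0.04, 0.28, -0.28, 0.19], [0.00, -0.02, 0.02, -0.02], [-0.06, 0.38, -0.38, 0.26]]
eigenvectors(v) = [[0.89, 0.00, -0.51, -0.79],[0.37, -0.43, 0.17, 0.36],[0.27, 0.17, 0.63, -0.03],[0.05, 0.89, 0.56, 0.49]]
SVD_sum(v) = [[-0.04, 0.1, -0.01, -0.11], [0.27, -0.72, 0.06, 0.82], [-0.09, 0.25, -0.02, -0.28], [-0.59, 1.59, -0.13, -1.82]] + [[0.59, 0.69, -0.38, 0.44], [1.07, 1.25, -0.69, 0.79], [0.78, 0.90, -0.5, 0.57], [0.33, 0.38, -0.21, 0.24]] + [[0.76, 0.40, 1.86, -0.03],[-0.22, -0.12, -0.55, 0.01],[-0.22, -0.12, -0.54, 0.01],[-0.11, -0.06, -0.28, 0.00]] + [[0.01, -0.00, -0.00, -0.01],  [-0.10, 0.05, 0.03, 0.07],  [0.16, -0.08, -0.05, -0.12],  [-0.07, 0.04, 0.02, 0.05]]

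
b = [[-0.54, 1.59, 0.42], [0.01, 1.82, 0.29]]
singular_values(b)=[2.49, 0.42]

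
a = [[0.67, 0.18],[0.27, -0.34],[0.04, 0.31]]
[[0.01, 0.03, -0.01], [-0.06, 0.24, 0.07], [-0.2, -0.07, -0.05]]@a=[[0.01, -0.01], [0.03, -0.07], [-0.15, -0.03]]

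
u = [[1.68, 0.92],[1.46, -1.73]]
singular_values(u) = [2.35, 1.81]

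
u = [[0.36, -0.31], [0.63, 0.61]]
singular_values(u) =[0.88, 0.47]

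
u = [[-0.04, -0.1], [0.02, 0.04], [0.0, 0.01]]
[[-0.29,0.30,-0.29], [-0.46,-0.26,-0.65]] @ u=[[0.02, 0.04],  [0.01, 0.03]]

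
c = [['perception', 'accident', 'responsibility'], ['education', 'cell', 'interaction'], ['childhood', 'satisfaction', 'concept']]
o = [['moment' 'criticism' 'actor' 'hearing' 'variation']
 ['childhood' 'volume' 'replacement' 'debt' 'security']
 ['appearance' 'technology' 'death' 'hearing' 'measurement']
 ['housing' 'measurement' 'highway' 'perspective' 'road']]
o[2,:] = ['appearance', 'technology', 'death', 'hearing', 'measurement']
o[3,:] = ['housing', 'measurement', 'highway', 'perspective', 'road']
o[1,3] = 'debt'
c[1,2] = 'interaction'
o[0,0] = 'moment'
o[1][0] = 'childhood'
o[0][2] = 'actor'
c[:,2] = ['responsibility', 'interaction', 'concept']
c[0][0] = 'perception'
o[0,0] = 'moment'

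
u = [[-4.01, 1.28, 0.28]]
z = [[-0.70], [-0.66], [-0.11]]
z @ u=[[2.81,-0.90,-0.2], [2.65,-0.84,-0.18], [0.44,-0.14,-0.03]]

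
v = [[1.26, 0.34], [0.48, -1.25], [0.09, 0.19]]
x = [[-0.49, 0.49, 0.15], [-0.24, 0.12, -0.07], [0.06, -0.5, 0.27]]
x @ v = [[-0.37, -0.75], [-0.25, -0.24], [-0.14, 0.7]]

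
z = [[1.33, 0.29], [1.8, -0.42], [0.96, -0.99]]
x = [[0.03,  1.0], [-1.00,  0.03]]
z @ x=[[-0.25, 1.34],[0.47, 1.79],[1.02, 0.93]]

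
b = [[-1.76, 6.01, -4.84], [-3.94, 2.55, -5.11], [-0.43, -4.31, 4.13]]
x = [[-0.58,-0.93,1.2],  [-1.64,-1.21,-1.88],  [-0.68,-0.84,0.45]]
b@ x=[[-5.54, -1.57, -15.59],[1.58, 4.87, -11.82],[4.51, 2.15, 9.45]]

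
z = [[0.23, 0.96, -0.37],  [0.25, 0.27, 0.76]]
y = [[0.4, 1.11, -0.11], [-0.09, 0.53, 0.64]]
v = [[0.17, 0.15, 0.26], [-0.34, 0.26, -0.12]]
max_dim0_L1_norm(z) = 1.23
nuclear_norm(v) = 0.78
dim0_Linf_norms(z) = [0.25, 0.96, 0.76]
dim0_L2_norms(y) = [0.41, 1.23, 0.65]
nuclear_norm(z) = 1.90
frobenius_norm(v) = 0.56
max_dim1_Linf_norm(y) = 1.11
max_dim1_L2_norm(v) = 0.44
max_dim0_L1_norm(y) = 1.64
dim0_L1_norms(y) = [0.49, 1.64, 0.75]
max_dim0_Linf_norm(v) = 0.34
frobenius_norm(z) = 1.35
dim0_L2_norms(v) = [0.38, 0.3, 0.29]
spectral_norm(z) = 1.06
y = z + v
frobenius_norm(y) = 1.45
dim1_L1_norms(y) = [1.62, 1.26]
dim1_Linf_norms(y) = [1.11, 0.64]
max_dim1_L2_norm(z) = 1.05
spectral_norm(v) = 0.47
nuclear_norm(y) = 1.96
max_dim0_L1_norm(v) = 0.51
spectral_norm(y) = 1.28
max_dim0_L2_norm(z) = 1.0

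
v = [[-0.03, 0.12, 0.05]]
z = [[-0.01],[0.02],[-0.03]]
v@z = [[0.0]]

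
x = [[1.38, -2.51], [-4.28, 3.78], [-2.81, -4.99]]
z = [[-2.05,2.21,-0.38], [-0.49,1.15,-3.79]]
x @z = [[-1.60, 0.16, 8.99],  [6.92, -5.11, -12.70],  [8.21, -11.95, 19.98]]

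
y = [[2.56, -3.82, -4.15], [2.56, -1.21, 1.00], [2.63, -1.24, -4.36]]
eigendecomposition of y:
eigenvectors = [[(-0.73+0j), -0.73-0.00j, (0.12+0j)], [(-0.16+0.57j), -0.16-0.57j, (-0.64+0j)], [(-0.32+0.1j), -0.32-0.10j, (0.75+0j)]]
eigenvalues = [(-0.07+3.54j), (-0.07-3.54j), (-2.87+0j)]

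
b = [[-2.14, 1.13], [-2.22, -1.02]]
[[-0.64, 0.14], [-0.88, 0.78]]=b @ [[0.35,  -0.22], [0.10,  -0.29]]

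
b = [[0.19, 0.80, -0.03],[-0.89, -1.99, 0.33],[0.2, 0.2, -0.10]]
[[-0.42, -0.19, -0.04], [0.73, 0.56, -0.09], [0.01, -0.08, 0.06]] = b@[[1.63, -0.01, 0.67],  [-0.86, -0.23, -0.19],  [1.43, 0.28, 0.39]]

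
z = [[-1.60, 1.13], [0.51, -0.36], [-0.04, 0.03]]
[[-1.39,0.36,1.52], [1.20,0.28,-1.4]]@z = [[2.35, -1.65], [-1.72, 1.21]]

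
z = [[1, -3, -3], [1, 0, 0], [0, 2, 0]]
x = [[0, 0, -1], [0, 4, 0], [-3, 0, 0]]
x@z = [[0, -2, 0], [4, 0, 0], [-3, 9, 9]]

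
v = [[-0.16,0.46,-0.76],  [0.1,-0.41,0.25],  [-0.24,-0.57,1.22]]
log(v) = [[(-1.19+2.85j), -0.31-0.58j, (-0.67+1.48j)], [(-0.51+0.07j), (-1.28+3.28j), (-0.07-0.36j)], [-0.48+0.58j, (-0.66+1.18j), 0.08+0.15j]]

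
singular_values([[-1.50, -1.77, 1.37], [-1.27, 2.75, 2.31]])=[3.81, 2.69]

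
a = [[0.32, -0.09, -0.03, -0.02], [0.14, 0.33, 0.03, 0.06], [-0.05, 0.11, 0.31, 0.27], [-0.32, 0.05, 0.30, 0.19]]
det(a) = -0.002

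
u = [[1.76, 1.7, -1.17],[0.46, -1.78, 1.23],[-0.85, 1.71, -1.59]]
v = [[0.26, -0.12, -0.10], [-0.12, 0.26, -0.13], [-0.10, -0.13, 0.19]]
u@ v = [[0.37, 0.38, -0.62], [0.21, -0.68, 0.42], [-0.27, 0.75, -0.44]]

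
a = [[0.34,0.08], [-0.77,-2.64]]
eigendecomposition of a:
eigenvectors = [[0.97, -0.03], [-0.25, 1.0]]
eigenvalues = [0.32, -2.62]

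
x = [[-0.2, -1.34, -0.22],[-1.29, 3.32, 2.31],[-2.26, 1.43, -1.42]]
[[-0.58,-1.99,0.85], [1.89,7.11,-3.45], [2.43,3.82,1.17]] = x @ [[-0.54, -0.90, -0.20], [0.56, 1.57, -0.45], [-0.29, 0.32, -0.96]]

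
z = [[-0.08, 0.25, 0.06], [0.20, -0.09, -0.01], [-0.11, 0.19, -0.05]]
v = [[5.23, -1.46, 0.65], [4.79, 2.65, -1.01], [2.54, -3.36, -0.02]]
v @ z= [[-0.78, 1.56, 0.30], [0.26, 0.77, 0.31], [-0.87, 0.93, 0.19]]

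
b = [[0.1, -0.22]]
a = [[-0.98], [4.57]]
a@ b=[[-0.1,0.22],[0.46,-1.01]]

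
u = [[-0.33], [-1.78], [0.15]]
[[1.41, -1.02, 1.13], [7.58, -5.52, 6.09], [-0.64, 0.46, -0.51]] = u@[[-4.26, 3.10, -3.42]]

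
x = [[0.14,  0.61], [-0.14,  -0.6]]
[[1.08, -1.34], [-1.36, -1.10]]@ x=[[0.34, 1.46], [-0.04, -0.17]]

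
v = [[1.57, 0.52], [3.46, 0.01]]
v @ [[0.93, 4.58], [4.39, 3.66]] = [[3.74, 9.09], [3.26, 15.88]]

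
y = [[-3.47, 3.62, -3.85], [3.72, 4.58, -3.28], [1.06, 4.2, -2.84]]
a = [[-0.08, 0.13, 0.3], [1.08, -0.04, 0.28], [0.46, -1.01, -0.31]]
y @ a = [[2.42,3.29,1.17], [3.14,3.61,3.42], [3.14,2.84,2.37]]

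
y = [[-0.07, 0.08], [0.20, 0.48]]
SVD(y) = [[0.09,  1.00], [1.0,  -0.09]] @ diag([0.5221855761171277, 0.0949853888512512]) @ [[0.37, 0.93], [-0.93, 0.37]]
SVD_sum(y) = [[0.02,0.05], [0.19,0.48]] + [[-0.09, 0.03], [0.01, -0.00]]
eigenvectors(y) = [[-0.94, -0.14],[0.33, -0.99]]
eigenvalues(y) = [-0.1, 0.51]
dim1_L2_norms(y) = [0.11, 0.52]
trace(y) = 0.41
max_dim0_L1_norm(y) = 0.56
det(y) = -0.05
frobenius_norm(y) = 0.53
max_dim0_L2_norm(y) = 0.49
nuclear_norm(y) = 0.62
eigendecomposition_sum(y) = [[-0.09, 0.01], [0.03, -0.0]] + [[0.02, 0.07], [0.17, 0.48]]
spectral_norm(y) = 0.52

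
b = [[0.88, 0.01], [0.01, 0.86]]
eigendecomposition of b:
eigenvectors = [[0.92, -0.38], [0.38, 0.92]]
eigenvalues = [0.88, 0.86]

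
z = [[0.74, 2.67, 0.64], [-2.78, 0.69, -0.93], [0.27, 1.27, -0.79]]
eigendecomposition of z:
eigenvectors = [[-0.05-0.66j, (-0.05+0.66j), (-0.33+0j)],[0.70+0.00j, 0.70-0.00j, -0.02+0.00j],[0.08-0.26j, 0.08+0.26j, 0.94+0.00j]]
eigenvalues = [(0.78+2.94j), (0.78-2.94j), (-0.91+0j)]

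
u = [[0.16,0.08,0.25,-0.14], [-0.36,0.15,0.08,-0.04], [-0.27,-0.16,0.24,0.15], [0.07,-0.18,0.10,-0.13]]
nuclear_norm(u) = 1.34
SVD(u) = [[-0.20, 0.70, 0.61, 0.33], [0.67, -0.16, 0.61, -0.38], [0.70, 0.44, -0.45, 0.32], [-0.12, 0.54, -0.23, -0.8]] @ diag([0.5133936776337902, 0.3726343864357486, 0.3022317358091039, 0.1524025054948944]) @ [[-0.92, -0.01, 0.31, 0.24], [0.23, -0.37, 0.86, -0.25], [-0.06, 0.84, 0.23, -0.49], [0.31, 0.40, 0.32, 0.80]]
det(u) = -0.01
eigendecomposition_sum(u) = [[0.06+0.16j, 0.09-0.01j, (0.08-0.07j), -0.06-0.04j],[(-0.15+0.1j), 0.03+0.09j, (0.09+0.06j), (0.03-0.07j)],[-0.17+0.02j, (-0.01+0.09j), (0.05+0.1j), (0.06-0.05j)],[0.01-0.03j, -0.01-0.01j, -0.02+0.00j, 0.01j]] + [[0.06-0.16j, 0.09+0.01j, 0.08+0.07j, -0.06+0.04j], [-0.15-0.10j, 0.03-0.09j, 0.09-0.06j, (0.03+0.07j)], [-0.17-0.02j, (-0.01-0.09j), (0.05-0.1j), (0.06+0.05j)], [0.01+0.03j, (-0.01+0.01j), -0.02-0.00j, 0.00-0.01j]] + [[(0.04-0j), -0.08-0.00j, 0.08+0.00j, 0.02+0.00j], [(-0.06+0j), (0.11+0j), (-0.12-0j), -0.03-0.00j], [(0.08-0j), (-0.13-0j), 0.14+0.00j, (0.04+0j)], [0.05-0.00j, (-0.09-0j), (0.09+0j), 0.02+0.00j]] + [[0.00-0.00j, (-0.02-0j), 0.01+0.00j, -0.05+0.00j], [0.00-0.00j, -0.03-0.00j, (0.02+0j), -0.07+0.00j], [-0j, (-0-0j), 0.00+0.00j, (-0+0j)], [0.00-0.00j, (-0.06-0j), 0.05+0.00j, (-0.16+0j)]]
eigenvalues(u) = [(0.14+0.35j), (0.14-0.35j), (0.32+0j), (-0.19+0j)]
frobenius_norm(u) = 0.72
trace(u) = 0.42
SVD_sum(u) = [[0.1, 0.00, -0.03, -0.02], [-0.32, -0.0, 0.11, 0.08], [-0.33, -0.0, 0.11, 0.09], [0.06, 0.0, -0.02, -0.01]] + [[0.06, -0.09, 0.22, -0.07], [-0.01, 0.02, -0.05, 0.01], [0.04, -0.06, 0.14, -0.04], [0.05, -0.07, 0.17, -0.05]] + [[-0.01, 0.15, 0.04, -0.09], [-0.01, 0.16, 0.04, -0.09], [0.01, -0.11, -0.03, 0.07], [0.00, -0.06, -0.02, 0.03]] + [[0.02, 0.02, 0.02, 0.04], [-0.02, -0.02, -0.02, -0.05], [0.02, 0.02, 0.02, 0.04], [-0.04, -0.05, -0.04, -0.1]]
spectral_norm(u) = 0.51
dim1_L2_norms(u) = [0.34, 0.4, 0.42, 0.25]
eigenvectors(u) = [[-0.13+0.53j, (-0.13-0.53j), -0.36+0.00j, 0.27+0.00j],[-0.60+0.00j, (-0.6-0j), (0.54+0j), (0.39+0j)],[-0.51-0.27j, -0.51+0.27j, -0.64+0.00j, 0j],[0.08-0.07j, 0.08+0.07j, (-0.41+0j), 0.88+0.00j]]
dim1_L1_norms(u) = [0.63, 0.63, 0.82, 0.48]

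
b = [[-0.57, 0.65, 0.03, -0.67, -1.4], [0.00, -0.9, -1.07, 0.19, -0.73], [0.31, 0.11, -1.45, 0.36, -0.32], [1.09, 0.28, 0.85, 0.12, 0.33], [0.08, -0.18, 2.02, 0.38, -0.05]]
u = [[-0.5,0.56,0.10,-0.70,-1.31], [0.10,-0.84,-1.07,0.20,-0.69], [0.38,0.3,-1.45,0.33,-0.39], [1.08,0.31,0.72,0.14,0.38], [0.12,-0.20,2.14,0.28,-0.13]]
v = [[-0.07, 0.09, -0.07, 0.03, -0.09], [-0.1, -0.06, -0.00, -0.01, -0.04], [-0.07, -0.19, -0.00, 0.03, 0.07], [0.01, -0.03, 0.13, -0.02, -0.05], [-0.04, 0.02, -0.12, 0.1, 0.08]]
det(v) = -0.00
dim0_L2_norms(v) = [0.15, 0.22, 0.19, 0.11, 0.15]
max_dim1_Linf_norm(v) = 0.19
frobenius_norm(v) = 0.38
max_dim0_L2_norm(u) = 2.89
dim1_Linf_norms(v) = [0.09, 0.1, 0.19, 0.13, 0.12]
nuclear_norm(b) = 7.36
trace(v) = -0.07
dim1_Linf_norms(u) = [1.31, 1.07, 1.45, 1.08, 2.14]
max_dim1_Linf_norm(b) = 2.02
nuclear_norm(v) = 0.71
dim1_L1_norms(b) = [3.32, 2.89, 2.55, 2.67, 2.71]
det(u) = -2.55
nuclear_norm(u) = 7.34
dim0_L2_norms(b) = [1.27, 1.16, 2.84, 0.88, 1.65]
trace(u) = -2.78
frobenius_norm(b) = 3.81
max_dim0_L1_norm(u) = 5.48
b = v + u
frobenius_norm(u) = 3.80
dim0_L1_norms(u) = [2.18, 2.21, 5.48, 1.65, 2.9]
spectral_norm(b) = 2.93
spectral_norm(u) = 2.94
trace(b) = -2.85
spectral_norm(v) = 0.25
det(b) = -2.65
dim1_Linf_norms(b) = [1.4, 1.07, 1.45, 1.09, 2.02]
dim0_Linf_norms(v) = [0.1, 0.19, 0.13, 0.1, 0.09]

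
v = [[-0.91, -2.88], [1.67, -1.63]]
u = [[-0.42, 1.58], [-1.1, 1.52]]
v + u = [[-1.33, -1.3], [0.57, -0.11]]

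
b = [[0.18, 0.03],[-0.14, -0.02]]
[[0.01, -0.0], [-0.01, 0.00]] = b @ [[0.08, 0.01], [0.01, -0.10]]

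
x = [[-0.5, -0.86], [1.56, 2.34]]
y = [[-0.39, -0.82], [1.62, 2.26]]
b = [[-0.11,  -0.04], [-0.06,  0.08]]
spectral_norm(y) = 2.92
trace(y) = 1.87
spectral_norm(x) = 2.98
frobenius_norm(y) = 2.93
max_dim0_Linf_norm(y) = 2.26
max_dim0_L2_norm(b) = 0.13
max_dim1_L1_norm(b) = 0.15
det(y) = 0.45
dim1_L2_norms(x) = [0.99, 2.81]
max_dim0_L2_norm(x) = 2.49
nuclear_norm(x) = 3.04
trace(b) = -0.03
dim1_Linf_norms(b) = [0.11, 0.08]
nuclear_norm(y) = 3.07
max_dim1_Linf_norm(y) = 2.26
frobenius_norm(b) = 0.15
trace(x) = 1.84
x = y + b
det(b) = -0.01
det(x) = 0.17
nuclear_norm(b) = 0.21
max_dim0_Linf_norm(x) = 2.34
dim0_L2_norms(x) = [1.64, 2.49]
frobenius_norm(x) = 2.98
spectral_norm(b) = 0.13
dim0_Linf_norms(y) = [1.62, 2.26]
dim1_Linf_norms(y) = [0.82, 2.26]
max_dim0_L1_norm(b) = 0.17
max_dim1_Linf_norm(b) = 0.11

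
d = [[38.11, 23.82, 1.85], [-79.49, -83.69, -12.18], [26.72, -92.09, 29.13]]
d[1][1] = -83.69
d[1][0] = -79.49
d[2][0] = 26.72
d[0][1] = 23.82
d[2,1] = -92.09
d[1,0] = -79.49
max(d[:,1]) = 23.82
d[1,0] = -79.49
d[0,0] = 38.11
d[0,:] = [38.11, 23.82, 1.85]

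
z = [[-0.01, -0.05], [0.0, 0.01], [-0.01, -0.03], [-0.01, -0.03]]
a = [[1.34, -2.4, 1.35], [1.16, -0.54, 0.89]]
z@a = [[-0.07, 0.05, -0.06], [0.01, -0.01, 0.01], [-0.05, 0.04, -0.04], [-0.05, 0.04, -0.04]]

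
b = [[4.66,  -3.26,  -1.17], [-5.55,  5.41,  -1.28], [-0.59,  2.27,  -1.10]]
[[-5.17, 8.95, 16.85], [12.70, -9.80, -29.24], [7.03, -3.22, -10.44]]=b @ [[0.72, 0.01, 1.51],  [2.9, -2.17, -3.52],  [-0.79, -1.56, 1.42]]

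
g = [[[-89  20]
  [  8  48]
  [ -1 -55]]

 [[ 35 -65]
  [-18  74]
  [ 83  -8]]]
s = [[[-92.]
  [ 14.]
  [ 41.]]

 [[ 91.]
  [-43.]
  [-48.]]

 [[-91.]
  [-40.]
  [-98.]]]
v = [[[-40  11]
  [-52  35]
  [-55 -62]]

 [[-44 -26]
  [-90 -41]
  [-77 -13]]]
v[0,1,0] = -52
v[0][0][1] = 11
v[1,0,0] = -44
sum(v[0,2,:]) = -117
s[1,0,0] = 91.0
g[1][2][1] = -8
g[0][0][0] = -89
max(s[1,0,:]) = 91.0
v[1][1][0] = -90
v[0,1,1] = 35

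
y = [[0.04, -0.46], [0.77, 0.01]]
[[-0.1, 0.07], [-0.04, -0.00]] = y @ [[-0.05, 0.00], [0.22, -0.15]]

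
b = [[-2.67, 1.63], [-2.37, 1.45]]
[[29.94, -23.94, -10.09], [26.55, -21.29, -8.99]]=b@ [[-15.64, 2.08, -3.09], [-7.25, -11.28, -11.25]]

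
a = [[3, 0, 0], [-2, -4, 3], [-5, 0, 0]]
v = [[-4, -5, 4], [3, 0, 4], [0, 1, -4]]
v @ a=[[-22, 20, -15], [-11, 0, 0], [18, -4, 3]]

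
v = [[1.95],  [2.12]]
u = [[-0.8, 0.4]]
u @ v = [[-0.71]]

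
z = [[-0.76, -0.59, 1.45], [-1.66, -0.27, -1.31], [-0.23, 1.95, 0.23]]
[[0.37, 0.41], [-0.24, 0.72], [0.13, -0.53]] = z @ [[-0.05, -0.36], [0.03, -0.31], [0.24, -0.03]]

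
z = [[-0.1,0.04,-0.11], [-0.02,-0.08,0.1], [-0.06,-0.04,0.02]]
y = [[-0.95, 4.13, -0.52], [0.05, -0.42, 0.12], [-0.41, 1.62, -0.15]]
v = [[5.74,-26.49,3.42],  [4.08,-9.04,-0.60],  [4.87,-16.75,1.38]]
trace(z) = -0.16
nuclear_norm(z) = 0.30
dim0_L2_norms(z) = [0.12, 0.1, 0.15]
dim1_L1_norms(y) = [5.6, 0.59, 2.18]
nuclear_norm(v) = 36.68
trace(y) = -1.52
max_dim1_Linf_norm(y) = 4.13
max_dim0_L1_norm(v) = 52.28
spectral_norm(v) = 33.82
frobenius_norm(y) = 4.61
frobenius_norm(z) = 0.21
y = z @ v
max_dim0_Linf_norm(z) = 0.11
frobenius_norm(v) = 33.93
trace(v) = -1.92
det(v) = 14.10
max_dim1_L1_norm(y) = 5.6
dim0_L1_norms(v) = [14.69, 52.28, 5.4]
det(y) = 0.00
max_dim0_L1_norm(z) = 0.23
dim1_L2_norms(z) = [0.15, 0.13, 0.07]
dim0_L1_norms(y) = [1.41, 6.17, 0.79]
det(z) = -0.00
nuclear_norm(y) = 4.71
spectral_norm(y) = 4.61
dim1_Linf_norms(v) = [26.49, 9.04, 16.75]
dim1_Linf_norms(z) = [0.11, 0.1, 0.06]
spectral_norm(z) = 0.18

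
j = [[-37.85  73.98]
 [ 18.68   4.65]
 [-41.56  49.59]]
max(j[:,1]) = 73.98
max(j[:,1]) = 73.98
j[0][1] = 73.98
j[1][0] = 18.68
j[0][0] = -37.85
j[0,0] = -37.85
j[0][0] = -37.85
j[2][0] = -41.56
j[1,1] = 4.65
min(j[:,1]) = 4.65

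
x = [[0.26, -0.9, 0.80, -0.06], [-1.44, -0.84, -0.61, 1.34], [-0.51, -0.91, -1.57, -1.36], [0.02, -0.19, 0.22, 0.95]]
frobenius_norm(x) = 3.59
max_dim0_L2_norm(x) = 2.13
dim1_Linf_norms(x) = [0.9, 1.44, 1.57, 0.95]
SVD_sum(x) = [[0.12, 0.12, 0.22, 0.12], [-0.34, -0.33, -0.61, -0.33], [-0.9, -0.88, -1.63, -0.87], [0.19, 0.18, 0.34, 0.18]] + [[-0.02, -0.01, -0.00, 0.03], [-1.03, -0.54, -0.05, 1.7], [0.30, 0.16, 0.01, -0.49], [-0.41, -0.21, -0.02, 0.67]] + [[0.19, -1.02, 0.55, -0.2], [-0.00, 0.01, -0.01, 0.0], [0.03, -0.16, 0.09, -0.03], [0.02, -0.1, 0.05, -0.02]] + [[-0.03, 0.01, 0.02, -0.02], [-0.07, 0.02, 0.05, -0.03], [0.07, -0.02, -0.05, 0.03], [0.22, -0.06, -0.15, 0.11]]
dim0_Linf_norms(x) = [1.44, 0.91, 1.57, 1.36]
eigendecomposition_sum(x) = [[0.59+0.00j, (0.75-0j), (0.21+0j), -0.25-0.00j], [-1.06-0.00j, -1.33+0.00j, (-0.38-0j), (0.45+0j)], [-2.66-0.00j, (-3.36+0j), -0.95-0.00j, (1.13+0j)], [0.14+0.00j, (0.17-0j), 0.05+0.00j, -0.06-0.00j]] + [[(-1.02-0j), (-1.17+0j), (0.28-0j), 0.85-0.00j], [0.15+0.00j, (0.17-0j), (-0.04+0j), (-0.13+0j)], [2.10+0.00j, 2.41-0.00j, -0.58+0.00j, -1.75+0.00j], [-0.19-0.00j, (-0.21+0j), (0.05-0j), 0.16-0.00j]] + [[0.34-0.09j, -0.24-0.07j, 0.15+0.08j, -0.33+1.29j], [(-0.27-0.01j), 0.16+0.10j, -0.10-0.09j, 0.51-0.87j], [(0.03+0.1j), 0.02-0.07j, (-0.02+0.04j), (-0.37-0.09j)], [0.03-0.15j, (-0.08+0.08j), 0.06-0.04j, 0.43+0.38j]] + [[(0.34+0.09j), (-0.24+0.07j), (0.15-0.08j), -0.33-1.29j], [-0.27+0.01j, 0.16-0.10j, (-0.1+0.09j), (0.51+0.87j)], [0.03-0.10j, 0.02+0.07j, -0.02-0.04j, (-0.37+0.09j)], [(0.03+0.15j), (-0.08-0.08j), (0.06+0.04j), (0.43-0.38j)]]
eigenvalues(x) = [(-1.75+0j), (-1.27+0j), (0.91+0.44j), (0.91-0.44j)]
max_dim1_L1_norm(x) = 4.35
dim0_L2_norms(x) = [1.55, 1.54, 1.88, 2.13]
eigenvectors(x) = [[(-0.2+0j), (0.43+0j), -0.74+0.00j, (-0.74-0j)], [0.36+0.00j, (-0.06+0j), (0.54+0.15j), 0.54-0.15j], [(0.91+0j), (-0.9+0j), -0.00-0.21j, -0.00+0.21j], [(-0.05+0j), 0.08+0.00j, -0.14+0.28j, (-0.14-0.28j)]]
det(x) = 2.25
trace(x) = -1.20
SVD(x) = [[-0.13, -0.02, 0.98, 0.13], [0.34, -0.90, -0.01, 0.28], [0.91, 0.26, 0.16, -0.27], [-0.19, -0.36, 0.09, -0.91]] @ diag([2.4519358900190436, 2.2946501988783923, 1.2133341843914984, 0.3295618500538122]) @ [[-0.40, -0.39, -0.73, -0.39],[0.50, 0.26, 0.02, -0.82],[0.16, -0.86, 0.47, -0.16],[-0.75, 0.21, 0.50, -0.38]]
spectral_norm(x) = 2.45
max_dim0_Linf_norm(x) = 1.57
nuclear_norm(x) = 6.29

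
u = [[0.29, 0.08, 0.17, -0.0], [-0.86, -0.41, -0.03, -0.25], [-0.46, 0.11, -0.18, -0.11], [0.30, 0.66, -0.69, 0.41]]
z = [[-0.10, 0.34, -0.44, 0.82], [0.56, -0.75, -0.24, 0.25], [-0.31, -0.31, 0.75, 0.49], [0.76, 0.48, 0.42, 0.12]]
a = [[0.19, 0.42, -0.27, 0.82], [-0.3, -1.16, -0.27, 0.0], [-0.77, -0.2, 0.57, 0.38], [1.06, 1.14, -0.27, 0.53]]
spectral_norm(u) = 1.33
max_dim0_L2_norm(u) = 1.06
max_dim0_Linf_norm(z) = 0.82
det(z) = 0.99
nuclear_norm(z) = 3.99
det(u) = -0.00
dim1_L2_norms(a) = [0.98, 1.23, 1.05, 1.67]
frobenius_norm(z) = 2.00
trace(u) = 0.11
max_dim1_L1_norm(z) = 1.86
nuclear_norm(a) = 4.17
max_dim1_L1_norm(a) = 3.0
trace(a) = 0.13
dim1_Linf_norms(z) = [0.82, 0.75, 0.75, 0.76]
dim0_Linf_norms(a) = [1.06, 1.16, 0.57, 0.82]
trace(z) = 0.02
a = z + u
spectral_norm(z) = 1.00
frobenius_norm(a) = 2.52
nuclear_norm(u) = 2.36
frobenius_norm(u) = 1.59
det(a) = 0.32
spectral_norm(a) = 2.14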